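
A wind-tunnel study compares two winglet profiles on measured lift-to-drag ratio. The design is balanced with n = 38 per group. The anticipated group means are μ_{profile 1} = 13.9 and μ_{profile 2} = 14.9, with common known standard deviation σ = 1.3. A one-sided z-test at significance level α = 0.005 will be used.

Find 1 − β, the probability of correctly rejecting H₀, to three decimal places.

Standardized effect: d = |μ_{profile 1} − μ_{profile 2}| / σ = |13.9 − 14.9| / 1.3 = 0.7692
Noncentrality parameter: δ = d·√(n/2) = 0.7692 × √(38/2) = 3.3530
Critical value for a one-sided test at α = 0.005: z_α = 2.576.
Power = P(Z > 2.576 − δ) = Φ(0.777) = 0.7815.

Power ≈ 0.781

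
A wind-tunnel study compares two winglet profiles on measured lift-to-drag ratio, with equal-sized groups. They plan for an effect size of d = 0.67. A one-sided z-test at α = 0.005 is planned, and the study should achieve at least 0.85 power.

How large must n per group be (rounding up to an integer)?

n = 59 per group

Set Φ(δ − 2.576) = 0.85; then δ − 2.576 = Φ⁻¹(0.85) = 1.036, giving δ = 3.612.
δ = d·√(n/2) ⇒ n = 2(δ/d)² = 2 × (3.612 / 0.67)² = 58.14.
Rounding up, n = 59 per group.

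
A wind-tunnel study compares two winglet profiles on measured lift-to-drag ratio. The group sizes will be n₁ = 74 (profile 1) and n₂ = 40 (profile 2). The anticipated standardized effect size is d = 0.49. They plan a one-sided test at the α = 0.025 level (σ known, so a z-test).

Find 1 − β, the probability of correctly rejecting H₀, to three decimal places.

Noncentrality parameter: δ = d / √(1/n₁ + 1/n₂) = 0.49 / √(1/74 + 1/40) = 2.4968
Critical value for a one-sided test at α = 0.025: z_α = 1.960.
Power = Φ(δ − 1.960) = Φ(0.537) = 0.7043.

Power ≈ 0.704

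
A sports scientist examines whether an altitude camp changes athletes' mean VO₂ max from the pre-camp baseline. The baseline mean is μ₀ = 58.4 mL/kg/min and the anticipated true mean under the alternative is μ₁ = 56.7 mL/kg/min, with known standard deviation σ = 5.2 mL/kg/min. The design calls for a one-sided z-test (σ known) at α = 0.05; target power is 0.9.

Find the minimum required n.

n = 81

Standardized effect: d = |μ₁ − μ₀| / σ = |56.7 − 58.4| / 5.2 = 0.3269
For power 0.9 need Φ(δ − z_{0.05}) = 0.9, so δ = z_{0.05} + z_{0.10} = 1.645 + 1.282 = 2.926.
δ = d·√n ⇒ n = (δ/d)² = (2.926 / 0.3269)² = 80.13.
Round up to the next whole unit.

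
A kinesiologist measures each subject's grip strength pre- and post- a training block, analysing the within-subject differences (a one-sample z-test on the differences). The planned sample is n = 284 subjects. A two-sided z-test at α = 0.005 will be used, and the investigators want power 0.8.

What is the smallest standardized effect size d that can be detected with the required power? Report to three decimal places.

Required noncentrality: δ = z_{0.0025} + z_{0.20} = 2.807 + 0.842 = 3.649.
(Lower-tail contribution to power is negligible for δ > 0.)
δ = d·√n ⇒ d = δ/√n = 3.649/√284 = 0.2165.

d ≈ 0.217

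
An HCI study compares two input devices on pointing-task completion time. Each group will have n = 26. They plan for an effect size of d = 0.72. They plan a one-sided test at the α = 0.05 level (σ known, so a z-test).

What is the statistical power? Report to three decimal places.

Power ≈ 0.829

Noncentrality parameter: λ = d·√(n/2) = 0.72 × √(26/2) = 2.5960
One-sided α = 0.05 → critical value z_{0.05} = 1.645.
Power = P(Z > 1.645 − λ) = Φ(0.951) = 0.8292.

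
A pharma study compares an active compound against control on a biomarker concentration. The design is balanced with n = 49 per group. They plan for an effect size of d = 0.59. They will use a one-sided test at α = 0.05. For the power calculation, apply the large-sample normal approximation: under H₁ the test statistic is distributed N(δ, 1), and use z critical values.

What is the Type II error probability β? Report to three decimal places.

β ≈ 0.101

Noncentrality parameter: δ = d·√(n/2) = 0.59 × √(49/2) = 2.9204
One-sided α = 0.05 → critical value z_{0.05} = 1.645.
Power = P(Z > 1.645 − δ) = Φ(1.275) = 0.8989.
Type II error: β = 1 − power = 1 − 0.8989 = 0.1011.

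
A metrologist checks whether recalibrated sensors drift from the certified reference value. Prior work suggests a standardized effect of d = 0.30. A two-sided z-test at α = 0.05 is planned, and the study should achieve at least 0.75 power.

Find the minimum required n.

Set Φ(δ − 1.960) = 0.75; then δ − 1.960 = Φ⁻¹(0.75) = 0.674, giving δ = 2.634.
(The Φ(−δ − z_{α/2}) term is vanishingly small for δ > 0 and is dropped in the standard sample-size formula.)
δ = d·√n ⇒ n = (δ/d)² = (2.634 / 0.30)² = 77.11.
Round up to the next whole unit.

n = 78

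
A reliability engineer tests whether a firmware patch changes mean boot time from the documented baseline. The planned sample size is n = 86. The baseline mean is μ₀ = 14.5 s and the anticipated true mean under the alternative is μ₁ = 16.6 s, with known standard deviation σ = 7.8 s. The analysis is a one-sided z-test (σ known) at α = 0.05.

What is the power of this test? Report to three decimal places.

Standardized effect: d = |μ₁ − μ₀| / σ = |16.6 − 14.5| / 7.8 = 0.2692
Noncentrality parameter: δ = d·√n = 0.2692 × √86 = 2.4967
Critical value for a one-sided test at α = 0.05: z_α = 1.645.
Power = Φ(δ − 1.645) = Φ(0.852) = 0.8029.

Power ≈ 0.803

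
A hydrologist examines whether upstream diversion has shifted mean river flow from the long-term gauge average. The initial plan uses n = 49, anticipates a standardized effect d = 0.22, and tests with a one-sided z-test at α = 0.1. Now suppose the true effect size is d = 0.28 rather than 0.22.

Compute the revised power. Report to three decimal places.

Power ≈ 0.751

With d = 0.28: δ = d·√n = 0.28 × √49 = 1.9600. Critical value z_{0.1} = 1.282.
Revised power = Φ(δ − 1.282) = Φ(0.678) = 0.7513.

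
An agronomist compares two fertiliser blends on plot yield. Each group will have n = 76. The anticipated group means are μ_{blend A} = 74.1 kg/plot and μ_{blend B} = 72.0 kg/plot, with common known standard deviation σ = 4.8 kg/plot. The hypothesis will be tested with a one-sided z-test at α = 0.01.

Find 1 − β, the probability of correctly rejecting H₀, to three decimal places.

Power ≈ 0.645

Standardized effect: d = |μ_{blend A} − μ_{blend B}| / σ = |74.1 − 72.0| / 4.8 = 0.4375
Noncentrality parameter: δ = d·√(n/2) = 0.4375 × √(76/2) = 2.6969
One-sided α = 0.01 → critical value z_{0.01} = 2.326.
Power = P(Z > 2.326 − δ) = Φ(0.371) = 0.6445.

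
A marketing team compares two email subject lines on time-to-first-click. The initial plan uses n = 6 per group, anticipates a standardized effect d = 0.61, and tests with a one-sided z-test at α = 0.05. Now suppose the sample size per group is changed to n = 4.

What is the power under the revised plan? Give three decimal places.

With n = 4 per group: δ = d·√(n/2) = 0.61 × √(4/2) = 0.8627. Critical value z_{0.05} = 1.645.
Revised power = P(Z > 1.645 − δ) = Φ(-0.782) = 0.2171.

Power ≈ 0.217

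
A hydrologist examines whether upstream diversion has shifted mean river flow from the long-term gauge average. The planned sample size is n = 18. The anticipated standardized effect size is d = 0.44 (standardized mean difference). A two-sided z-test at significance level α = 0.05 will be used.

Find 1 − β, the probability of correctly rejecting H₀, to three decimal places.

Noncentrality parameter: δ = d·√n = 0.44 × √18 = 1.8668
Two-sided α = 0.05 → critical value z_{0.025} = 1.960.
Power = Φ(δ − 1.960) + Φ(−δ − 1.960) = Φ(-0.093) + Φ(-3.827) = 0.4629 + 0.0001 = 0.4629.

Power ≈ 0.463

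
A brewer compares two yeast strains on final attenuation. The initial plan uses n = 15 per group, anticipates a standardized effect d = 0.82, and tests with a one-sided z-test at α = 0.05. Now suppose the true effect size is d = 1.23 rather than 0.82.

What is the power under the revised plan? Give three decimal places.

Power ≈ 0.958

With d = 1.23: δ = d·√(n/2) = 1.23 × √(15/2) = 3.3685. Critical value z_{0.05} = 1.645.
Revised power = Φ(δ − 1.645) = Φ(1.724) = 0.9576.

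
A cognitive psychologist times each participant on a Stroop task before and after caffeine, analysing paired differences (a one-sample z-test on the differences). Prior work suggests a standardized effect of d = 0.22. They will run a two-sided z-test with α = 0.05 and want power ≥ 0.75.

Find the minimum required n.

n = 144

For power 0.75 need Φ(δ − z_{0.025}) = 0.75, so δ = z_{0.025} + z_{0.25} = 1.960 + 0.674 = 2.634.
(The Φ(−δ − z_{α/2}) term is vanishingly small for δ > 0 and is dropped in the standard sample-size formula.)
δ = d·√n ⇒ n = (δ/d)² = (2.634 / 0.22)² = 143.40.
Round up to the next whole unit.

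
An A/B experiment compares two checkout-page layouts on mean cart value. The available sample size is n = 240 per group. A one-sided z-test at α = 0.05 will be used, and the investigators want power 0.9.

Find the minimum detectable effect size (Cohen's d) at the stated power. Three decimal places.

d ≈ 0.267

Need Φ(δ − 1.645) = 0.9, so δ = 1.645 + 1.282 = 2.926.
δ = d·√(n/2) ⇒ d = δ/√(n/2) = 2.926/√(240/2) = 0.2671.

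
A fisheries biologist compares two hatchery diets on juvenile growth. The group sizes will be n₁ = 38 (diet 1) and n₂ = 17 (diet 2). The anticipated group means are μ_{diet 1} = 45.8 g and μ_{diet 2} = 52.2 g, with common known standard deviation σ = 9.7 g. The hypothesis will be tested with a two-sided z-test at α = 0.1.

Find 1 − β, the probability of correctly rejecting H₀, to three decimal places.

Standardized effect: d = |μ_{diet 1} − μ_{diet 2}| / σ = |45.8 − 52.2| / 9.7 = 0.6598
Noncentrality parameter: δ = d / √(1/n₁ + 1/n₂) = 0.6598 / √(1/38 + 1/17) = 2.2612
Critical value for a two-sided test at α = 0.1: z_{α/2} = 1.645.
Power = Φ(δ − 1.645) + Φ(−δ − 1.645) = Φ(0.616) + Φ(-3.906) = 0.7312 + 0.0000 = 0.7312.

Power ≈ 0.731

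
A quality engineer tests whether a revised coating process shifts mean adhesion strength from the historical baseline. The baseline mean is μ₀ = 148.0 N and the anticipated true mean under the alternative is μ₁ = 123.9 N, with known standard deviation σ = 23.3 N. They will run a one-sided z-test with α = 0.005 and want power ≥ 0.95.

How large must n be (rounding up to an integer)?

Standardized effect: d = |μ₁ − μ₀| / σ = |123.9 − 148.0| / 23.3 = 1.0343
Set Φ(δ − 2.576) = 0.95; then δ − 2.576 = Φ⁻¹(0.95) = 1.645, giving δ = 4.221.
δ = d·√n ⇒ n = (δ/d)² = (4.221 / 1.0343)² = 16.65.
Rounding up, n = 17.

n = 17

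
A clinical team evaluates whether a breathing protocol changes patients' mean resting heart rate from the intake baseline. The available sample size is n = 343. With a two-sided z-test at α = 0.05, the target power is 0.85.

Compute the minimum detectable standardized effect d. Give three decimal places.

d ≈ 0.162

Need Φ(δ − 1.960) = 0.85, so δ = 1.960 + 1.036 = 2.996.
(Lower-tail contribution to power is negligible for δ > 0.)
δ = d·√n ⇒ d = δ/√n = 2.996/√343 = 0.1618.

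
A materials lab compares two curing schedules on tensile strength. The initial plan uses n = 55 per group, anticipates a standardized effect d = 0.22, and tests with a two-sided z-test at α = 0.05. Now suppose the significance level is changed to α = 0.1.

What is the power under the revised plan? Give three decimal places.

Power ≈ 0.314

δ = d·√(n/2) = 0.22 × √(55/2) = 1.1537 (unchanged). New critical value: z_{0.05} = 1.645.
Revised power = Φ(δ − 1.645) + Φ(−δ − 1.645) = Φ(-0.491) + Φ(-2.799) = 0.3117 + 0.0026 = 0.3142.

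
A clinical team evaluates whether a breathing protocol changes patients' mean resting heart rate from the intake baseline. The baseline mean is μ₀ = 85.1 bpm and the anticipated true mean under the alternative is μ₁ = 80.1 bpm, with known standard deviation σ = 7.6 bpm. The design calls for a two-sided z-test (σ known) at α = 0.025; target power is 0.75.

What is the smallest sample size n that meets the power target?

Standardized effect: d = |μ₁ − μ₀| / σ = |80.1 − 85.1| / 7.6 = 0.6579
Set Φ(δ − 2.241) = 0.75; then δ − 2.241 = Φ⁻¹(0.75) = 0.674, giving δ = 2.916.
(Ignoring the negligible lower-tail rejection probability gives the usual closed-form inversion.)
δ = d·√n ⇒ n = (δ/d)² = (2.916 / 0.6579)² = 19.64.
Round up to the next whole unit.

n = 20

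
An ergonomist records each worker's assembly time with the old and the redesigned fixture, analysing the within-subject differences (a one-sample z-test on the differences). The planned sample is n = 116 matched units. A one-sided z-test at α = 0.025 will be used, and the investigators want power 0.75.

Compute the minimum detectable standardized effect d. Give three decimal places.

Need Φ(δ − 1.960) = 0.75, so δ = 1.960 + 0.674 = 2.634.
δ = d·√n ⇒ d = δ/√n = 2.634/√116 = 0.2446.

d ≈ 0.245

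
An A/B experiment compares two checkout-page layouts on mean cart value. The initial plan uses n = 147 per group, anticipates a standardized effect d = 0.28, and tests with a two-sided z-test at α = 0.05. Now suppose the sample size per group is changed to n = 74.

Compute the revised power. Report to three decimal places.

Power ≈ 0.399

With n = 74 per group: δ = d·√(n/2) = 0.28 × √(74/2) = 1.7032. Critical value z_{0.025} = 1.960.
Revised power = Φ(δ − 1.960) + Φ(−δ − 1.960) = Φ(-0.257) + Φ(-3.663) = 0.3987 + 0.0001 = 0.3988.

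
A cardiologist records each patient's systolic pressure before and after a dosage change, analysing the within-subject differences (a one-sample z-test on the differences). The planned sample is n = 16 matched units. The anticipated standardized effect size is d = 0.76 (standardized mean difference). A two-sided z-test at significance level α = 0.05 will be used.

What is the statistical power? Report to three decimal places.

Noncentrality parameter: δ = d·√n = 0.76 × √16 = 3.0400
Two-sided α = 0.05 → critical value z_{0.025} = 1.960.
Power = Φ(δ − 1.960) + Φ(−δ − 1.960) = Φ(1.080) + Φ(-5.000) = 0.8599 + 0.0000 = 0.8599.

Power ≈ 0.860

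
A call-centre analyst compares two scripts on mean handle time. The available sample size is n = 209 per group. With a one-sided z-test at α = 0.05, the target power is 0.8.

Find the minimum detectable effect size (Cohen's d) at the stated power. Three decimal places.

Required noncentrality: δ = z_{0.05} + z_{0.20} = 1.645 + 0.842 = 2.486.
δ = d·√(n/2) ⇒ d = δ/√(n/2) = 2.486/√(209/2) = 0.2432.

d ≈ 0.243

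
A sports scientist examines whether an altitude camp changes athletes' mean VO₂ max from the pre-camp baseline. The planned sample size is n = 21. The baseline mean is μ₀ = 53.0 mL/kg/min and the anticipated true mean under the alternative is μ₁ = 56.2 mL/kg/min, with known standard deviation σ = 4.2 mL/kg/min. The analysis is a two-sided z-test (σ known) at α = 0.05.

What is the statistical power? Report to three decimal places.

Power ≈ 0.937

Standardized effect: d = |μ₁ − μ₀| / σ = |56.2 − 53.0| / 4.2 = 0.7619
Noncentrality parameter: δ = d·√n = 0.7619 × √21 = 3.4915
Critical value for a two-sided test at α = 0.05: z_{α/2} = 1.960.
Power = Φ(δ − 1.960) + Φ(−δ − 1.960) = Φ(1.532) + Φ(-5.451) = 0.9372 + 0.0000 = 0.9372.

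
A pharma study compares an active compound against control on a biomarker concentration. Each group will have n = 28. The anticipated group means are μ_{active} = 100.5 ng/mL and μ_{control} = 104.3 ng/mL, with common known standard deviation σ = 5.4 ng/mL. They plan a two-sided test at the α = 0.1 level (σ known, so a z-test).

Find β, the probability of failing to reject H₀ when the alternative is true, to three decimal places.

Standardized effect: d = |μ_{active} − μ_{control}| / σ = |100.5 − 104.3| / 5.4 = 0.7037
Noncentrality parameter: δ = d·√(n/2) = 0.7037 × √(28/2) = 2.6330
Critical value for a two-sided test at α = 0.1: z_{α/2} = 1.645.
Power = Φ(δ − 1.645) + Φ(−δ − 1.645) = Φ(0.988) + Φ(-4.278) = 0.8385 + 0.0000 = 0.8385.
Type II error: β = 1 − power = 1 − 0.8385 = 0.1615.

β ≈ 0.162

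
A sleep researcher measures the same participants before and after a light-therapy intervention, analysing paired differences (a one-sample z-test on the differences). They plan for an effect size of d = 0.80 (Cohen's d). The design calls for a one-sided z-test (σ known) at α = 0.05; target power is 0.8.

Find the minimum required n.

n = 10

Set Φ(δ − 1.645) = 0.8; then δ − 1.645 = Φ⁻¹(0.8) = 0.842, giving δ = 2.486.
δ = d·√n ⇒ n = (δ/d)² = (2.486 / 0.80)² = 9.66.
Round up to the next whole unit.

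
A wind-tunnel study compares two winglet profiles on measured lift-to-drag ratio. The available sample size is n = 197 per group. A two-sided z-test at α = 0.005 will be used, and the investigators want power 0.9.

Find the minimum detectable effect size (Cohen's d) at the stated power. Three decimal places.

d ≈ 0.412

Required noncentrality: δ = z_{0.0025} + z_{0.10} = 2.807 + 1.282 = 4.089.
(Lower-tail contribution to power is negligible for δ > 0.)
δ = d·√(n/2) ⇒ d = δ/√(n/2) = 4.089/√(197/2) = 0.4120.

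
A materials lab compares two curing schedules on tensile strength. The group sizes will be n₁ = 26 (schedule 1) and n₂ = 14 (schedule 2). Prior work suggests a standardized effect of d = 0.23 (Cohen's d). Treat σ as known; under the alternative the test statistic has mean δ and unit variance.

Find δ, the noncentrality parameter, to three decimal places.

δ = d / √(1/n₁ + 1/n₂) = 0.23 / √(1/26 + 1/14) = 0.6938

δ ≈ 0.694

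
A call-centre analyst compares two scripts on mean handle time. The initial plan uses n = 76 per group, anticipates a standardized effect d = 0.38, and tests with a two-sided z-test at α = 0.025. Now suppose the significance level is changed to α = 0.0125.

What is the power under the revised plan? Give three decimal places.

δ = d·√(n/2) = 0.38 × √(76/2) = 2.3425 (unchanged). New critical value: z_{0.0063} = 2.498.
Revised power = Φ(δ − 2.498) + Φ(−δ − 2.498) = Φ(-0.155) + Φ(-4.840) = 0.4383 + 0.0000 = 0.4383.

Power ≈ 0.438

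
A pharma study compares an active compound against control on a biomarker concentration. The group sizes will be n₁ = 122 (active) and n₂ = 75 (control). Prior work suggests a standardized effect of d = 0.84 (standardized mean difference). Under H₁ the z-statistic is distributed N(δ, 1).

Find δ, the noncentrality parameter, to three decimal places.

δ ≈ 5.725

The noncentrality parameter scales effect size by the design's sample-size factor: δ = d / √(1/n₁ + 1/n₂) = 0.84 / √(1/122 + 1/75) = 5.7248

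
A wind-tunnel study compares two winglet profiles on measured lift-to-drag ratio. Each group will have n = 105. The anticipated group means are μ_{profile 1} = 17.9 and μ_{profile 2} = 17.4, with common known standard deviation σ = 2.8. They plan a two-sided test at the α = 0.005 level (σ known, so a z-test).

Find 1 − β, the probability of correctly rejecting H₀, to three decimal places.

Standardized effect: d = |μ_{profile 1} − μ_{profile 2}| / σ = |17.9 − 17.4| / 2.8 = 0.1786
Noncentrality parameter: δ = d·√(n/2) = 0.1786 × √(105/2) = 1.2939
Critical value for a two-sided test at α = 0.005: z_{α/2} = 2.807.
Power = Φ(δ − 2.807) + Φ(−δ − 2.807) = Φ(-1.513) + Φ(-4.101) = 0.0651 + 0.0000 = 0.0651.

Power ≈ 0.065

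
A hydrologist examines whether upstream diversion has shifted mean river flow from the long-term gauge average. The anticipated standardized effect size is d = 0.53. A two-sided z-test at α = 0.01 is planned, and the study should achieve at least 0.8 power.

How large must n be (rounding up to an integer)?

n = 42

Set Φ(δ − 2.576) = 0.8; then δ − 2.576 = Φ⁻¹(0.8) = 0.842, giving δ = 3.417.
(Ignoring the negligible lower-tail rejection probability gives the usual closed-form inversion.)
δ = d·√n ⇒ n = (δ/d)² = (3.417 / 0.53)² = 41.58.
Round up to the next whole unit.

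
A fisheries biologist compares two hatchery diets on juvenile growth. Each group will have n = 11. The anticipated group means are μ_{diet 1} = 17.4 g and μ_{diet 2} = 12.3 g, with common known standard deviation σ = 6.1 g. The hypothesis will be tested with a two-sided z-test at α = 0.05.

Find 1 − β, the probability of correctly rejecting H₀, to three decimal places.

Standardized effect: d = |μ_{diet 1} − μ_{diet 2}| / σ = |17.4 − 12.3| / 6.1 = 0.8361
Noncentrality parameter: δ = d·√(n/2) = 0.8361 × √(11/2) = 1.9607
Critical value for a two-sided test at α = 0.05: z_{α/2} = 1.960.
Power = Φ(δ − 1.960) + Φ(−δ − 1.960) = Φ(0.001) + Φ(-3.921) = 0.5003 + 0.0000 = 0.5004.

Power ≈ 0.500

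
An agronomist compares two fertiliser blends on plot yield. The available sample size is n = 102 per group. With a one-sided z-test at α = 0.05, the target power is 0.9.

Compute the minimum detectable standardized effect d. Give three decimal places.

d ≈ 0.410

Need Φ(δ − 1.645) = 0.9, so δ = 1.645 + 1.282 = 2.926.
δ = d·√(n/2) ⇒ d = δ/√(n/2) = 2.926/√(102/2) = 0.4098.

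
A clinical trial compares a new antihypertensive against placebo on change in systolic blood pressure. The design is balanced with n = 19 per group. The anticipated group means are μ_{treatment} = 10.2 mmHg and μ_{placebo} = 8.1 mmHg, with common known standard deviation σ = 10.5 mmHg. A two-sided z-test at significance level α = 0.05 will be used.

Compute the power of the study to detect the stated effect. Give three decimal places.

Power ≈ 0.095

Standardized effect: d = |μ_{treatment} − μ_{placebo}| / σ = |10.2 − 8.1| / 10.5 = 0.2000
Noncentrality parameter: δ = d·√(n/2) = 0.2000 × √(19/2) = 0.6164
Two-sided α = 0.05 → critical value z_{0.025} = 1.960.
Power = Φ(δ − 1.960) + Φ(−δ − 1.960) = Φ(-1.344) + Φ(-2.576) = 0.0896 + 0.0050 = 0.0945.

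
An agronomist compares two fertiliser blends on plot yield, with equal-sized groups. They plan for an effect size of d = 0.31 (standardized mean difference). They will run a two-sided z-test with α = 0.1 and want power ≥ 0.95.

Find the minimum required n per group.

Set Φ(δ − 1.645) = 0.95; then δ − 1.645 = Φ⁻¹(0.95) = 1.645, giving δ = 3.290.
(Ignoring the negligible lower-tail rejection probability gives the usual closed-form inversion.)
δ = d·√(n/2) ⇒ n = 2(δ/d)² = 2 × (3.290 / 0.31)² = 225.23.
Rounding up, n = 226 per group.

n = 226 per group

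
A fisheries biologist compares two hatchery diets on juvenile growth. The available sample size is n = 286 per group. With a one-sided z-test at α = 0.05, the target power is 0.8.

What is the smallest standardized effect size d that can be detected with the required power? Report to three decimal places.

Need Φ(δ − 1.645) = 0.8, so δ = 1.645 + 0.842 = 2.486.
δ = d·√(n/2) ⇒ d = δ/√(n/2) = 2.486/√(286/2) = 0.2079.

d ≈ 0.208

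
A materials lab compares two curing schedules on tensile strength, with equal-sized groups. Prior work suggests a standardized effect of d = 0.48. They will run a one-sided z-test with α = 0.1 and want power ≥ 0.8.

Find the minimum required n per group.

For power 0.8 need Φ(δ − z_{0.1}) = 0.8, so δ = z_{0.1} + z_{0.20} = 1.282 + 0.842 = 2.123.
δ = d·√(n/2) ⇒ n = 2(δ/d)² = 2 × (2.123 / 0.48)² = 39.13.
Rounding up, n = 40 per group.

n = 40 per group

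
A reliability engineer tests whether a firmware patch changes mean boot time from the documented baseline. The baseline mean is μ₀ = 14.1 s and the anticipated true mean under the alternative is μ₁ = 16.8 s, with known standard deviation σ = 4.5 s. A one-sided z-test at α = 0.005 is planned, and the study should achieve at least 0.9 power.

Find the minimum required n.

n = 42

Standardized effect: d = |μ₁ − μ₀| / σ = |16.8 − 14.1| / 4.5 = 0.6000
Set Φ(δ − 2.576) = 0.9; then δ − 2.576 = Φ⁻¹(0.9) = 1.282, giving δ = 3.857.
δ = d·√n ⇒ n = (δ/d)² = (3.857 / 0.6000)² = 41.33.
Rounding up, n = 42.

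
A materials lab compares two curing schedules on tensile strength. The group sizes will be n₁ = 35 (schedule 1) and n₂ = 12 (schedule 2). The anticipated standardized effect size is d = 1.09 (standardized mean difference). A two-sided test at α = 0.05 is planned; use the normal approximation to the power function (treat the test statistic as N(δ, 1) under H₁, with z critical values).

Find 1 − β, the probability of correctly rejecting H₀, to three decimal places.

Power ≈ 0.903

Noncentrality parameter: δ = d / √(1/n₁ + 1/n₂) = 1.09 / √(1/35 + 1/12) = 3.2584
Two-sided α = 0.05 → critical value z_{0.025} = 1.960.
Power = Φ(δ − 1.960) + Φ(−δ − 1.960) = Φ(1.298) + Φ(-5.218) = 0.9029 + 0.0000 = 0.9029.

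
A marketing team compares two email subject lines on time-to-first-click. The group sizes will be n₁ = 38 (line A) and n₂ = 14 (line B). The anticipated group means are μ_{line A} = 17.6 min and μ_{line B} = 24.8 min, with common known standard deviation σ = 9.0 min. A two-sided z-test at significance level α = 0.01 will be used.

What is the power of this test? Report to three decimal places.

Power ≈ 0.493

Standardized effect: d = |μ_{line A} − μ_{line B}| / σ = |17.6 − 24.8| / 9.0 = 0.8000
Noncentrality parameter: δ = d / √(1/n₁ + 1/n₂) = 0.8000 / √(1/38 + 1/14) = 2.5588
Two-sided α = 0.01 → critical value z_{0.005} = 2.576.
Power = Φ(δ − 2.576) + Φ(−δ − 2.576) = Φ(-0.017) + Φ(-5.135) = 0.4932 + 0.0000 = 0.4932.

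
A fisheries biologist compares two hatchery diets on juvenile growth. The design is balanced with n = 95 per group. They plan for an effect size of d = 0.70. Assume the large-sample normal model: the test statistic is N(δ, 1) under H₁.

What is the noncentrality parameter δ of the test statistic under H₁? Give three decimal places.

δ ≈ 4.824

The noncentrality parameter scales effect size by the design's sample-size factor: δ = d·√(n/2) = 0.70 × √(95/2) = 4.8244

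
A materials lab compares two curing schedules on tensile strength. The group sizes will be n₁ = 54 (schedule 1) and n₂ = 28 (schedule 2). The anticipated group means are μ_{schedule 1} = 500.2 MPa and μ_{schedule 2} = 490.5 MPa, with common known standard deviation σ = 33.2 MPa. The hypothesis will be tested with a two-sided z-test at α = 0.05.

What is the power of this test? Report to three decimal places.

Standardized effect: d = |μ_{schedule 1} − μ_{schedule 2}| / σ = |500.2 − 490.5| / 33.2 = 0.2922
Noncentrality parameter: δ = d / √(1/n₁ + 1/n₂) = 0.2922 / √(1/54 + 1/28) = 1.2546
Two-sided α = 0.05 → critical value z_{0.025} = 1.960.
Power = Φ(δ − 1.960) + Φ(−δ − 1.960) = Φ(-0.705) + Φ(-3.215) = 0.2403 + 0.0007 = 0.2409.

Power ≈ 0.241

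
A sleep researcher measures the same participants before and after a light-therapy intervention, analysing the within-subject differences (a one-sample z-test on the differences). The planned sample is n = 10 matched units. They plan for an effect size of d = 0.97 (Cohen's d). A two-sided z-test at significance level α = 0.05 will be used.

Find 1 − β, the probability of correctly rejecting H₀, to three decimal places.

Noncentrality parameter: λ = d·√n = 0.97 × √10 = 3.0674
Two-sided α = 0.05 → critical value z_{0.025} = 1.960.
Power = Φ(λ − 1.960) + Φ(−λ − 1.960) = Φ(1.107) + Φ(-5.027) = 0.8659 + 0.0000 = 0.8659.

Power ≈ 0.866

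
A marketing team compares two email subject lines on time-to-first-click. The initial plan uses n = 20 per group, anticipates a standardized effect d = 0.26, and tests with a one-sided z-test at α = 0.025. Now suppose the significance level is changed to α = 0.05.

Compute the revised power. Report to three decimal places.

δ = d·√(n/2) = 0.26 × √(20/2) = 0.8222 (unchanged). New critical value: z_{0.05} = 1.645.
Revised power = Φ(δ − 1.645) = Φ(-0.823) = 0.2054.

Power ≈ 0.205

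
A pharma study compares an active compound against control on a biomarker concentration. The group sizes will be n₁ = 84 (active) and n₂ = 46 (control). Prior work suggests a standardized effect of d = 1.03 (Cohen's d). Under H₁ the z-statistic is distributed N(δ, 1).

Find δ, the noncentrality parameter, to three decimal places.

δ ≈ 5.615

The noncentrality parameter scales effect size by the design's sample-size factor: δ = d / √(1/n₁ + 1/n₂) = 1.03 / √(1/84 + 1/46) = 5.6154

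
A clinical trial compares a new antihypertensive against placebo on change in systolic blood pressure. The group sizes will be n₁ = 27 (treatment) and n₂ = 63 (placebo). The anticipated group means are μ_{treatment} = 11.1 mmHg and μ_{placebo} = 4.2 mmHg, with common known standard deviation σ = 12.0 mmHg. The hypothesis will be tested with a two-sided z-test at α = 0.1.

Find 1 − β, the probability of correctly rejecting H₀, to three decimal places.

Standardized effect: d = |μ_{treatment} − μ_{placebo}| / σ = |11.1 − 4.2| / 12.0 = 0.5750
Noncentrality parameter: δ = d / √(1/n₁ + 1/n₂) = 0.5750 / √(1/27 + 1/63) = 2.4998
Critical value for a two-sided test at α = 0.1: z_{α/2} = 1.645.
Power = Φ(δ − 1.645) + Φ(−δ − 1.645) = Φ(0.855) + Φ(-4.145) = 0.8037 + 0.0000 = 0.8037.

Power ≈ 0.804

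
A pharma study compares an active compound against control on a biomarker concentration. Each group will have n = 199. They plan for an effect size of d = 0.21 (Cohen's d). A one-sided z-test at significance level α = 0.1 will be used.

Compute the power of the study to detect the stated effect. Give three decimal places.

Noncentrality parameter: δ = d·√(n/2) = 0.21 × √(199/2) = 2.0947
One-sided α = 0.1 → critical value z_{0.1} = 1.282.
Power = P(Z > 1.282 − δ) = Φ(0.813) = 0.7919.

Power ≈ 0.792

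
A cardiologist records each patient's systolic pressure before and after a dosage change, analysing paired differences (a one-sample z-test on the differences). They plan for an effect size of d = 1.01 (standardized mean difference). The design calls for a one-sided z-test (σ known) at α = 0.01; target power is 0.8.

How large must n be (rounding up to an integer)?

n = 10

Set Φ(δ − 2.326) = 0.8; then δ − 2.326 = Φ⁻¹(0.8) = 0.842, giving δ = 3.168.
δ = d·√n ⇒ n = (δ/d)² = (3.168 / 1.01)² = 9.84.
Round up to the next whole unit.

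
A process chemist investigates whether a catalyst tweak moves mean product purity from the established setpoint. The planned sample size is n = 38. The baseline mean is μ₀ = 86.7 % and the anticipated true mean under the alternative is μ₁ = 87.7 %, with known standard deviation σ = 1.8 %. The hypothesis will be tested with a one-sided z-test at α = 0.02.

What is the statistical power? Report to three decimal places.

Standardized effect: d = |μ₁ − μ₀| / σ = |87.7 − 86.7| / 1.8 = 0.5556
Noncentrality parameter: δ = d·√n = 0.5556 × √38 = 3.4247
Critical value for a one-sided test at α = 0.02: z_α = 2.054.
Power = P(Z > 2.054 − δ) = Φ(1.371) = 0.9148.

Power ≈ 0.915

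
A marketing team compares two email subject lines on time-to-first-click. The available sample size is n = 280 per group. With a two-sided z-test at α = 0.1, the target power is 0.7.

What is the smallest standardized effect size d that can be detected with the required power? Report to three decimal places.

Need Φ(δ − 1.645) = 0.7, so δ = 1.645 + 0.524 = 2.169.
(The second rejection-region term Φ(−δ − z_{α/2}) is negligible and dropped.)
δ = d·√(n/2) ⇒ d = δ/√(n/2) = 2.169/√(280/2) = 0.1833.

d ≈ 0.183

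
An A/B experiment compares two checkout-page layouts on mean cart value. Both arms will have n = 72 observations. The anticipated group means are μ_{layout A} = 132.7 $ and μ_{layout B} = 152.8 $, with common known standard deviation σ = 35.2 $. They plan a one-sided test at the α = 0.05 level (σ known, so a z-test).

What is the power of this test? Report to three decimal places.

Standardized effect: d = |μ_{layout A} − μ_{layout B}| / σ = |132.7 − 152.8| / 35.2 = 0.5710
Noncentrality parameter: λ = d·√(n/2) = 0.5710 × √(72/2) = 3.4261
Critical value for a one-sided test at α = 0.05: z_α = 1.645.
Power = Φ(λ − 1.645) = Φ(1.781) = 0.9626.

Power ≈ 0.963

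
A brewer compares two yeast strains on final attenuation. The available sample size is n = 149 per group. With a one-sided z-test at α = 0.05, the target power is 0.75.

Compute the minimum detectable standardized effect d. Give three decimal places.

d ≈ 0.269

Need Φ(δ − 1.645) = 0.75, so δ = 1.645 + 0.674 = 2.319.
δ = d·√(n/2) ⇒ d = δ/√(n/2) = 2.319/√(149/2) = 0.2687.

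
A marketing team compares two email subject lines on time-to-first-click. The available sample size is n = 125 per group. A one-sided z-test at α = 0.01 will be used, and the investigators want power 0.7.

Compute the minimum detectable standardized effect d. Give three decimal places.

d ≈ 0.361

Need Φ(δ − 2.326) = 0.7, so δ = 2.326 + 0.524 = 2.851.
δ = d·√(n/2) ⇒ d = δ/√(n/2) = 2.851/√(125/2) = 0.3606.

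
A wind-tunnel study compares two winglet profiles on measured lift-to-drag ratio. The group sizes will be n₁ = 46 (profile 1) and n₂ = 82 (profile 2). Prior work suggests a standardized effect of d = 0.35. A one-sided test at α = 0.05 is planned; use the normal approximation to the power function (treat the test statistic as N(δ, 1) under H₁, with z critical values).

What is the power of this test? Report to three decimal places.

Noncentrality parameter: δ = d / √(1/n₁ + 1/n₂) = 0.35 / √(1/46 + 1/82) = 1.9000
Critical value for a one-sided test at α = 0.05: z_α = 1.645.
Power = P(Z > 1.645 − δ) = Φ(0.255) = 0.6007.

Power ≈ 0.601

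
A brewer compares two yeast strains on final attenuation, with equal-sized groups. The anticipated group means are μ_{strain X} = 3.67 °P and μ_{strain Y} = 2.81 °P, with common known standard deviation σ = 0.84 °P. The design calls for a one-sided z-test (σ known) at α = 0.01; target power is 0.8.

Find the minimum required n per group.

Standardized effect: d = |μ_{strain X} − μ_{strain Y}| / σ = |3.67 − 2.81| / 0.84 = 1.0238
Set Φ(δ − 2.326) = 0.8; then δ − 2.326 = Φ⁻¹(0.8) = 0.842, giving δ = 3.168.
δ = d·√(n/2) ⇒ n = 2(δ/d)² = 2 × (3.168 / 1.0238)² = 19.15.
Round up to the next whole unit.

n = 20 per group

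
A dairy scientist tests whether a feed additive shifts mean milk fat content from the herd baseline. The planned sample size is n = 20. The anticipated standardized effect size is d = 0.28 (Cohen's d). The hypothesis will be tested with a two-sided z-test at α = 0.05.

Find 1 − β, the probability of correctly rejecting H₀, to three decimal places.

Power ≈ 0.240

Noncentrality parameter: λ = d·√n = 0.28 × √20 = 1.2522
Critical value for a two-sided test at α = 0.05: z_{α/2} = 1.960.
Power = Φ(λ − 1.960) + Φ(−λ − 1.960) = Φ(-0.708) + Φ(-3.212) = 0.2395 + 0.0007 = 0.2402.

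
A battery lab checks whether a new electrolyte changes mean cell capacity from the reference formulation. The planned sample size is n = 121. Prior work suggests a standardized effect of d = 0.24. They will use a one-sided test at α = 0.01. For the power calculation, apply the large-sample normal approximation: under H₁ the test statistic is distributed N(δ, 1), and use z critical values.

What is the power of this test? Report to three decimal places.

Noncentrality parameter: δ = d·√n = 0.24 × √121 = 2.6400
Critical value for a one-sided test at α = 0.01: z_α = 2.326.
Power = Φ(δ − 2.326) = Φ(0.314) = 0.6231.

Power ≈ 0.623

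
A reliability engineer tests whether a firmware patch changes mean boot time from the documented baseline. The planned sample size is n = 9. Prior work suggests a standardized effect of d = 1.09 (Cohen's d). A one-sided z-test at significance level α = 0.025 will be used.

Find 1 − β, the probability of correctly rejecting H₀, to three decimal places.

Power ≈ 0.905

Noncentrality parameter: δ = d·√n = 1.09 × √9 = 3.2700
One-sided α = 0.025 → critical value z_{0.025} = 1.960.
Power = Φ(δ − 1.960) = Φ(1.310) = 0.9049.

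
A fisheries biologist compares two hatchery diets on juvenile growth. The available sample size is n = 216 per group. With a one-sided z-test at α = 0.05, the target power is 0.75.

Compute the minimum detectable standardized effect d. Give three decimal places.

d ≈ 0.223

Required noncentrality: δ = z_{0.05} + z_{0.25} = 1.645 + 0.674 = 2.319.
δ = d·√(n/2) ⇒ d = δ/√(n/2) = 2.319/√(216/2) = 0.2232.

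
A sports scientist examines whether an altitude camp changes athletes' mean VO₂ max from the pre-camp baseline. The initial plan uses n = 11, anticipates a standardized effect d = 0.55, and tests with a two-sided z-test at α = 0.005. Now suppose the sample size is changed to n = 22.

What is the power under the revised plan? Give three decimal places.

Power ≈ 0.410

With n = 22: δ = d·√n = 0.55 × √22 = 2.5797. Critical value z_{0.0025} = 2.807.
Revised power = Φ(δ − 2.807) + Φ(−δ − 2.807) = Φ(-0.227) + Φ(-5.387) = 0.4101 + 0.0000 = 0.4101.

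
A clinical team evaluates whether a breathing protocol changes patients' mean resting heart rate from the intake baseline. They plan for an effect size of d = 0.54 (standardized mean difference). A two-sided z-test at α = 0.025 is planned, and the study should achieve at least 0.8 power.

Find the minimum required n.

n = 33

For power 0.8 need Φ(δ − z_{0.0125}) = 0.8, so δ = z_{0.0125} + z_{0.20} = 2.241 + 0.842 = 3.083.
(Ignoring the negligible lower-tail rejection probability gives the usual closed-form inversion.)
δ = d·√n ⇒ n = (δ/d)² = (3.083 / 0.54)² = 32.60.
Rounding up, n = 33.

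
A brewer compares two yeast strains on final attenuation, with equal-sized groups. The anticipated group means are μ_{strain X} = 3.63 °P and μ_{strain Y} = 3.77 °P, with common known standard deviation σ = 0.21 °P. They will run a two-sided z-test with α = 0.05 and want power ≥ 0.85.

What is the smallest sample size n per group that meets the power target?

n = 41 per group

Standardized effect: d = |μ_{strain X} − μ_{strain Y}| / σ = |3.63 − 3.77| / 0.21 = 0.6667
Set Φ(δ − 1.960) = 0.85; then δ − 1.960 = Φ⁻¹(0.85) = 1.036, giving δ = 2.996.
(The Φ(−δ − z_{α/2}) term is vanishingly small for δ > 0 and is dropped in the standard sample-size formula.)
δ = d·√(n/2) ⇒ n = 2(δ/d)² = 2 × (2.996 / 0.6667)² = 40.40.
Rounding up, n = 41 per group.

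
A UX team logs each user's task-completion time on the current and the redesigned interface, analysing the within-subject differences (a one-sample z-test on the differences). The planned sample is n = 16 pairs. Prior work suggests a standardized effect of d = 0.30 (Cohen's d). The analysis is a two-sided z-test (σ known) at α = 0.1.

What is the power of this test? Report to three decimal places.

Noncentrality parameter: δ = d·√n = 0.30 × √16 = 1.2000
Two-sided α = 0.1 → critical value z_{0.05} = 1.645.
Power = Φ(δ − 1.645) + Φ(−δ − 1.645) = Φ(-0.445) + Φ(-2.845) = 0.3282 + 0.0022 = 0.3304.

Power ≈ 0.330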